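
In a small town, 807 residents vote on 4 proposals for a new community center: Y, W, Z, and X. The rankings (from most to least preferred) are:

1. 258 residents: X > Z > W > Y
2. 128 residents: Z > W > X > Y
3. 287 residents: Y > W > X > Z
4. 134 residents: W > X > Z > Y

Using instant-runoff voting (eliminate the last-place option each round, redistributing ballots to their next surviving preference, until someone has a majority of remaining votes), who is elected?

W

Round 1: Y 287, W 134, Z 128, X 258. Eliminate Z.
Round 2: Y 287, W 262, X 258. Eliminate X.
Round 3: Y 287, W 520. W has a majority.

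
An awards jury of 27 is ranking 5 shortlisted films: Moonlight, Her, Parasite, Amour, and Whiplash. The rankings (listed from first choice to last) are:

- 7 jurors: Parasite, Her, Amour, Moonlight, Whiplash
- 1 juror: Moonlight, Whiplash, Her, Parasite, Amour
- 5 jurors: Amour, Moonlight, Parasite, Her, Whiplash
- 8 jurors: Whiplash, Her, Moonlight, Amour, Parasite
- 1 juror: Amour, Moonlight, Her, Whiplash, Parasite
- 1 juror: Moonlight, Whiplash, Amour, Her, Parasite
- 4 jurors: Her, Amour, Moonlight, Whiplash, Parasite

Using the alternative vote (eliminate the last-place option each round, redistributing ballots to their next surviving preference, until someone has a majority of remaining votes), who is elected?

Round 1: Moonlight 2, Her 4, Parasite 7, Amour 6, Whiplash 8. Eliminate Moonlight.
Round 2: Her 4, Parasite 7, Amour 6, Whiplash 10. Eliminate Her.
Round 3: Parasite 7, Amour 10, Whiplash 10. Eliminate Parasite.
Round 4: Amour 17, Whiplash 10. Amour has a majority.

Amour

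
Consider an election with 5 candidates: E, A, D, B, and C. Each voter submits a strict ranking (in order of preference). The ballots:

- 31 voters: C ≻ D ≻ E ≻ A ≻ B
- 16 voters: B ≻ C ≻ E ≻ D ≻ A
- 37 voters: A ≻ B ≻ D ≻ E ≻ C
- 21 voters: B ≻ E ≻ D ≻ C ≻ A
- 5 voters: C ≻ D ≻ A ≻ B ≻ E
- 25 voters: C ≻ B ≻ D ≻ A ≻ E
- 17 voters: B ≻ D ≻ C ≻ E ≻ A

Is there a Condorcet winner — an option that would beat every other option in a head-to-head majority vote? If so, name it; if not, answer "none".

B vs E: 121–31 for B.
B vs A: 79–73 for B.
B vs D: 116–36 for B.
B vs C: 91–61 for B.
B beats every other option head-to-head.

B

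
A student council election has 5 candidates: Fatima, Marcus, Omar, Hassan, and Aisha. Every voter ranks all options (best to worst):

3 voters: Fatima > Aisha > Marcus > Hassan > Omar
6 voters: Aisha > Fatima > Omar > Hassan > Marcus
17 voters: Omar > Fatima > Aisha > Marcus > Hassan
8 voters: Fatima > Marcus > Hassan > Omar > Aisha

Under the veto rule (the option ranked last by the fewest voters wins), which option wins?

Fatima

Last-place votes: Fatima 0, Marcus 6, Omar 3, Hassan 17, Aisha 8.
Fatima is ranked last by the fewest voters, so Fatima wins.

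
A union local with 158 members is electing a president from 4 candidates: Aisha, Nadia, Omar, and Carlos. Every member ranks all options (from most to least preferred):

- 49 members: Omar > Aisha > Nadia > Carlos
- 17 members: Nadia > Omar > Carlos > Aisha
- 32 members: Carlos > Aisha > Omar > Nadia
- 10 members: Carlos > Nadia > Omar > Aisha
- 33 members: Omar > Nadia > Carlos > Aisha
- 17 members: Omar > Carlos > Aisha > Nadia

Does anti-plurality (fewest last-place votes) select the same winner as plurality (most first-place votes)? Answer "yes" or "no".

Anti-plurality — last-place votes: Aisha 60, Nadia 49, Omar 0, Carlos 49. Winner: Omar.
Plurality — first-place votes: Aisha 0, Nadia 17, Omar 99, Carlos 42. Winner: Omar.
The two methods agree.

yes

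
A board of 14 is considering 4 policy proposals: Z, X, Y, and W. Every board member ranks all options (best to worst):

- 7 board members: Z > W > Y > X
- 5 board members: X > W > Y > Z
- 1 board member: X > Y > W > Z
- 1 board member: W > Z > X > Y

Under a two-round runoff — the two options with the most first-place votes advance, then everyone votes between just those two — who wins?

Round 1 first-place votes: Z 7, X 6, Y 0, W 1.
Z and X advance.
Runoff: Z is preferred to X by 8 voters; X by 6.
Z wins the runoff.

Z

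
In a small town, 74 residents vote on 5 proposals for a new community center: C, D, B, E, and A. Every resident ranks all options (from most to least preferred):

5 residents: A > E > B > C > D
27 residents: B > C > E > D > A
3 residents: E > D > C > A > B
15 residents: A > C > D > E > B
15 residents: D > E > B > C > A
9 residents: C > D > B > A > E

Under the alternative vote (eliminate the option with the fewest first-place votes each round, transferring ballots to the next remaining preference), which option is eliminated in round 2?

Round 1: C 9, D 15, B 27, E 3, A 20. Eliminate E.
Round 2: C 9, D 18, B 27, A 20. Eliminate C.

C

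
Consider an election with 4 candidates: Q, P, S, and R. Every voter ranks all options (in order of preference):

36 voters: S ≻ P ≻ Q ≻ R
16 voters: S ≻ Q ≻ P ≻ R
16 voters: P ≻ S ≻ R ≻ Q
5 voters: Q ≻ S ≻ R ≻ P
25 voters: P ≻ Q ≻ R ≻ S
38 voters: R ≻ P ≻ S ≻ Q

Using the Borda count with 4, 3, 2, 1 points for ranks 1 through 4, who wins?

Q: 36·2 + 16·3 + 16·1 + 5·4 + 25·3 + 38·1 = 269
P: 36·3 + 16·2 + 16·4 + 5·1 + 25·4 + 38·3 = 423
S: 36·4 + 16·4 + 16·3 + 5·3 + 25·1 + 38·2 = 372
R: 36·1 + 16·1 + 16·2 + 5·2 + 25·2 + 38·4 = 296
P has the highest Borda score (423).

P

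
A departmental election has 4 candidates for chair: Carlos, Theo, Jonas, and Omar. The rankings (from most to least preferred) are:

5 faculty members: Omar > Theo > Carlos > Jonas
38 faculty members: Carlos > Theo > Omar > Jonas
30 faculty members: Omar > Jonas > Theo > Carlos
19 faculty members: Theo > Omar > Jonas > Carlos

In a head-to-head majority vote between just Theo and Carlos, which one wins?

Theo

Voters preferring Theo to Carlos: 54; preferring Carlos to Theo: 38.
Theo wins the head-to-head.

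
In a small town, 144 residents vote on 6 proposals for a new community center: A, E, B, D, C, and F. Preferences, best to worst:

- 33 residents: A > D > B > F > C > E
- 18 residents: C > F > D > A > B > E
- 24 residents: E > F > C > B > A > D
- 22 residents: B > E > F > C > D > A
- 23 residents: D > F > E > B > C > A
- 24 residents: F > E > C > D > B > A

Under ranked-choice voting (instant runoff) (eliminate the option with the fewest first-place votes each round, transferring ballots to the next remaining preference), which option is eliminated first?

Round 1: A 33, E 24, B 22, D 23, C 18, F 24. Eliminate C.

C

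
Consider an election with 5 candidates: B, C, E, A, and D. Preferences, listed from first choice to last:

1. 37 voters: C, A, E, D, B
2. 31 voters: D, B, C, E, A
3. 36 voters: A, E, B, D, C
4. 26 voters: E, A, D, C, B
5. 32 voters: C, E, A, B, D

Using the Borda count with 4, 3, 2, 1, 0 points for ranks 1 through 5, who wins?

B: 37·0 + 31·3 + 36·2 + 26·0 + 32·1 = 197
C: 37·4 + 31·2 + 36·0 + 26·1 + 32·4 = 364
E: 37·2 + 31·1 + 36·3 + 26·4 + 32·3 = 413
A: 37·3 + 31·0 + 36·4 + 26·3 + 32·2 = 397
D: 37·1 + 31·4 + 36·1 + 26·2 + 32·0 = 249
E has the highest Borda score (413).

E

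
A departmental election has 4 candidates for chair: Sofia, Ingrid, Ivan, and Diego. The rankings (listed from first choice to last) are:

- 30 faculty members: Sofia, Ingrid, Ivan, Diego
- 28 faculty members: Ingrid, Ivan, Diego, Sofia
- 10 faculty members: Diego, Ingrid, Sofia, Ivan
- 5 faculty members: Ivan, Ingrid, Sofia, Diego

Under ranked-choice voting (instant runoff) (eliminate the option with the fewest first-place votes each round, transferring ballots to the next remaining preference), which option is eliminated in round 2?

Round 1: Sofia 30, Ingrid 28, Ivan 5, Diego 10. Eliminate Ivan.
Round 2: Sofia 30, Ingrid 33, Diego 10. Eliminate Diego.

Diego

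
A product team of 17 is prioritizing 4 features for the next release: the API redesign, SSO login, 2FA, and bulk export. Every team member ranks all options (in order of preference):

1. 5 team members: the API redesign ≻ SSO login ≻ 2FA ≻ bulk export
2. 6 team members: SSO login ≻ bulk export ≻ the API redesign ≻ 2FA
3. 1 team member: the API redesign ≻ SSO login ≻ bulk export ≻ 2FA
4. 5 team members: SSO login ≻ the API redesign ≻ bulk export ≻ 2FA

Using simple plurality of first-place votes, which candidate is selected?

SSO login

First-place votes: the API redesign 6, SSO login 11, 2FA 0, bulk export 0.
SSO login has the most first-place votes.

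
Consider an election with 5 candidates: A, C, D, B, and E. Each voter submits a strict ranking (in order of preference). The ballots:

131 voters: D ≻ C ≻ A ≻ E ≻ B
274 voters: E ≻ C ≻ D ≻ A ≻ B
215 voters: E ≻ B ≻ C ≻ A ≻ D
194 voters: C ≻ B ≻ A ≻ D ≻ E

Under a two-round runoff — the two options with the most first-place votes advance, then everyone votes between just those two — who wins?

Round 1 first-place votes: A 0, C 194, D 131, B 0, E 489.
E and C advance.
Runoff: E is preferred to C by 489 voters; C by 325.
E wins the runoff.

E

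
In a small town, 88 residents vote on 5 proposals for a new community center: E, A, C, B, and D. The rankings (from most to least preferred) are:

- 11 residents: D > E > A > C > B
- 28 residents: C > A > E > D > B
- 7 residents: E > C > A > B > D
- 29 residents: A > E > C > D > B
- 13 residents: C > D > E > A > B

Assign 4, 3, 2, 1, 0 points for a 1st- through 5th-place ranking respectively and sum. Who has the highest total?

C

E: 11·3 + 28·2 + 7·4 + 29·3 + 13·2 = 230
A: 11·2 + 28·3 + 7·2 + 29·4 + 13·1 = 249
C: 11·1 + 28·4 + 7·3 + 29·2 + 13·4 = 254
B: 11·0 + 28·0 + 7·1 + 29·0 + 13·0 = 7
D: 11·4 + 28·1 + 7·0 + 29·1 + 13·3 = 140
C has the highest Borda score (254).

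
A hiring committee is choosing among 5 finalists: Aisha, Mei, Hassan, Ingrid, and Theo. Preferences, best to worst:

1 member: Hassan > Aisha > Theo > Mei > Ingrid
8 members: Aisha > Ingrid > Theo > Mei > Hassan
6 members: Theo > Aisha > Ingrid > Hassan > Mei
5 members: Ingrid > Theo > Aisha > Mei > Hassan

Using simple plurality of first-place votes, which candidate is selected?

Aisha

First-place votes: Aisha 8, Mei 0, Hassan 1, Ingrid 5, Theo 6.
Aisha has the most first-place votes.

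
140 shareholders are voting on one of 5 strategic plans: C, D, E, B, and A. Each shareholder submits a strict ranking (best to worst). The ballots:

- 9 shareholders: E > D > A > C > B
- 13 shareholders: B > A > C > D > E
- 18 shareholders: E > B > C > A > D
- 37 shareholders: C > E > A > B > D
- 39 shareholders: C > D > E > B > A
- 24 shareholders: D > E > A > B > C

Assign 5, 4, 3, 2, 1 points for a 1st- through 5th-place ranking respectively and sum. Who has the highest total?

C: 9·2 + 13·3 + 18·3 + 37·5 + 39·5 + 24·1 = 515
D: 9·4 + 13·2 + 18·1 + 37·1 + 39·4 + 24·5 = 393
E: 9·5 + 13·1 + 18·5 + 37·4 + 39·3 + 24·4 = 509
B: 9·1 + 13·5 + 18·4 + 37·2 + 39·2 + 24·2 = 346
A: 9·3 + 13·4 + 18·2 + 37·3 + 39·1 + 24·3 = 337
C has the highest Borda score (515).

C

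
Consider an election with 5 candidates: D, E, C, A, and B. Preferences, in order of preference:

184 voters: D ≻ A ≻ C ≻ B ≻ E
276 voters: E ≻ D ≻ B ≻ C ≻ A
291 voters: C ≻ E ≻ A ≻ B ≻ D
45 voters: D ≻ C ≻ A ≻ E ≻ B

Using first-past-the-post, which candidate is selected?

C

First-place votes: D 229, E 276, C 291, A 0, B 0.
C has the most first-place votes.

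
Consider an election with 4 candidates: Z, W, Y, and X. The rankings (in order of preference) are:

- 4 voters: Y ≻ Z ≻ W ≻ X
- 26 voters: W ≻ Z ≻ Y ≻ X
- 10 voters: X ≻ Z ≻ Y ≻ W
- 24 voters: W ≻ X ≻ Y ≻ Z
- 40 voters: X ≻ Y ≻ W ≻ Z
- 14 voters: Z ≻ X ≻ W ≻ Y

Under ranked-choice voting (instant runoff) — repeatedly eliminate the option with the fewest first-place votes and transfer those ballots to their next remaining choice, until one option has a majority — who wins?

X

Round 1: Z 14, W 50, Y 4, X 50. Eliminate Y.
Round 2: Z 18, W 50, X 50. Eliminate Z.
Round 3: W 54, X 64. X has a majority.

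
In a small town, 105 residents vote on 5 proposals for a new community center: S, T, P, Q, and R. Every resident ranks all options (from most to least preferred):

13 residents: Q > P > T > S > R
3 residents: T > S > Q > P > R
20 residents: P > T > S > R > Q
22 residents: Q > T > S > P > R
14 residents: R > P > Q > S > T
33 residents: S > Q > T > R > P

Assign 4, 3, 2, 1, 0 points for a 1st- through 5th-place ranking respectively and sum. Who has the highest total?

Q

S: 13·1 + 3·3 + 20·2 + 22·2 + 14·1 + 33·4 = 252
T: 13·2 + 3·4 + 20·3 + 22·3 + 14·0 + 33·2 = 230
P: 13·3 + 3·1 + 20·4 + 22·1 + 14·3 + 33·0 = 186
Q: 13·4 + 3·2 + 20·0 + 22·4 + 14·2 + 33·3 = 273
R: 13·0 + 3·0 + 20·1 + 22·0 + 14·4 + 33·1 = 109
Q has the highest Borda score (273).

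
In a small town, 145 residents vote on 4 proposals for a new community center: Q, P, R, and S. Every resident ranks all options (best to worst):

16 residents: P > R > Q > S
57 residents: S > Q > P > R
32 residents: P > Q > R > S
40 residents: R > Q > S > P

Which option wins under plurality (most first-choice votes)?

S

First-place votes: Q 0, P 48, R 40, S 57.
S has the most first-place votes.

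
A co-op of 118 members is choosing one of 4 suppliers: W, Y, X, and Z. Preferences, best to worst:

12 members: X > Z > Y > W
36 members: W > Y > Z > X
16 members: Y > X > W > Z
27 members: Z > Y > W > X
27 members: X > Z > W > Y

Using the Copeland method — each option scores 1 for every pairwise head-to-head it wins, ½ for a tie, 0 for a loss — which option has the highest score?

Z

W: beats Y and X; loses to Z → score 2.
Y: beats X; loses to W and Z → score 1.
X: loses to W, Y, and Z → score 0.
Z: beats W, Y, and X → score 3.
Z has the best pairwise record.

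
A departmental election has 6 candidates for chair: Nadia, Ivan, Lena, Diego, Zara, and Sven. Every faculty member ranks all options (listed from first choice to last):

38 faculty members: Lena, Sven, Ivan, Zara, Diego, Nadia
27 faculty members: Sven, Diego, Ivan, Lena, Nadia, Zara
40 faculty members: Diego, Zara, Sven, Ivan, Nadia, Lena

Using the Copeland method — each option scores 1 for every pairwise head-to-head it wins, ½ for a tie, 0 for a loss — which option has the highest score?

Sven

Nadia: loses to Ivan, Lena, Diego, Zara, and Sven → score 0.
Ivan: beats Nadia, Lena, and Zara; loses to Diego and Sven → score 3.
Lena: beats Nadia and Zara; loses to Ivan, Diego, and Sven → score 2.
Diego: beats Nadia, Ivan, Lena, and Zara; loses to Sven → score 4.
Zara: beats Nadia; loses to Ivan, Lena, Diego, and Sven → score 1.
Sven: beats Nadia, Ivan, Lena, Diego, and Zara → score 5.
Sven has the best pairwise record.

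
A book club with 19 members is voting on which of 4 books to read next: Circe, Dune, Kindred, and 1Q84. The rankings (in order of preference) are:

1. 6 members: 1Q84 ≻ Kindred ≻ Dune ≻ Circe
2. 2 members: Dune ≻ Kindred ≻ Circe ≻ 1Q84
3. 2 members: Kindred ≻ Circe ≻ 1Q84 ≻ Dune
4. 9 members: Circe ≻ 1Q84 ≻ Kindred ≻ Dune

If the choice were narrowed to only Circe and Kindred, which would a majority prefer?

Voters preferring Circe to Kindred: 9; preferring Kindred to Circe: 10.
Kindred wins the head-to-head.

Kindred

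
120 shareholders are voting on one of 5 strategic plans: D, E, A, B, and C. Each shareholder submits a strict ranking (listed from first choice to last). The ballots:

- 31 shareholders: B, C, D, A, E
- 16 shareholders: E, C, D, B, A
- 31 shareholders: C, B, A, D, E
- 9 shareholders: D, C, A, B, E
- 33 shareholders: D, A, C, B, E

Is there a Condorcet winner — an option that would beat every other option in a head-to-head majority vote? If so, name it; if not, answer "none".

C vs D: 78–42 for C.
C vs E: 104–16 for C.
C vs A: 87–33 for C.
C vs B: 89–31 for C.
C beats every other option head-to-head.

C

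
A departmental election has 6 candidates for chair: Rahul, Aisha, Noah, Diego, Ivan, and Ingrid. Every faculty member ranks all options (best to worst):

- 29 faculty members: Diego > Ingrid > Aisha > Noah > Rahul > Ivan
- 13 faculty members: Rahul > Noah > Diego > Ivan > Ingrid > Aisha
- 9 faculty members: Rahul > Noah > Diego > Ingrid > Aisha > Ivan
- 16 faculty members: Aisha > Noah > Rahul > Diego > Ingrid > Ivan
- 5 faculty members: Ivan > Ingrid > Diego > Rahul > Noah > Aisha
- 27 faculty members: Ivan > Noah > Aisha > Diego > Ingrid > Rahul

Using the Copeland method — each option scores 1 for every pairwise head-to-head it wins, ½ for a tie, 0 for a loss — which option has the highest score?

Rahul: beats Ivan; loses to Aisha, Noah, Diego, and Ingrid → score 1.
Aisha: beats Rahul and Ivan; loses to Noah, Diego, and Ingrid → score 2.
Noah: beats Rahul, Aisha, Diego, Ivan, and Ingrid → score 5.
Diego: beats Rahul, Aisha, Ivan, and Ingrid; loses to Noah → score 4.
Ivan: loses to Rahul, Aisha, Noah, Diego, and Ingrid → score 0.
Ingrid: beats Rahul, Aisha, and Ivan; loses to Noah and Diego → score 3.
Noah has the best pairwise record.

Noah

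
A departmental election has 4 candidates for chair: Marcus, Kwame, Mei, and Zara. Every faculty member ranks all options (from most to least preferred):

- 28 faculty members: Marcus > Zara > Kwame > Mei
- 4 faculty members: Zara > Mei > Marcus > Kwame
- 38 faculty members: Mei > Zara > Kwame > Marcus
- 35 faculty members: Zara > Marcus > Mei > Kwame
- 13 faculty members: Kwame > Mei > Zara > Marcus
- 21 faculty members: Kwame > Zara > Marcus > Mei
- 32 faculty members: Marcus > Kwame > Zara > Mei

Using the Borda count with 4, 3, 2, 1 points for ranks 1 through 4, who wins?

Marcus: 28·4 + 4·2 + 38·1 + 35·3 + 13·1 + 21·2 + 32·4 = 446
Kwame: 28·2 + 4·1 + 38·2 + 35·1 + 13·4 + 21·4 + 32·3 = 403
Mei: 28·1 + 4·3 + 38·4 + 35·2 + 13·3 + 21·1 + 32·1 = 354
Zara: 28·3 + 4·4 + 38·3 + 35·4 + 13·2 + 21·3 + 32·2 = 507
Zara has the highest Borda score (507).

Zara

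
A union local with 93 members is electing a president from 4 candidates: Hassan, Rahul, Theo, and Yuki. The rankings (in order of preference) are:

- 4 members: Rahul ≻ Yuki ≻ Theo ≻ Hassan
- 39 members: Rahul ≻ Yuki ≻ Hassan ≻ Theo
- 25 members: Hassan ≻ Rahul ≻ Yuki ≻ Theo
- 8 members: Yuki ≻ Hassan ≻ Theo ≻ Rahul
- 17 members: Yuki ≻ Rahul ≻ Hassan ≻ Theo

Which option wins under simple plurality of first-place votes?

Rahul

First-place votes: Hassan 25, Rahul 43, Theo 0, Yuki 25.
Rahul has the most first-place votes.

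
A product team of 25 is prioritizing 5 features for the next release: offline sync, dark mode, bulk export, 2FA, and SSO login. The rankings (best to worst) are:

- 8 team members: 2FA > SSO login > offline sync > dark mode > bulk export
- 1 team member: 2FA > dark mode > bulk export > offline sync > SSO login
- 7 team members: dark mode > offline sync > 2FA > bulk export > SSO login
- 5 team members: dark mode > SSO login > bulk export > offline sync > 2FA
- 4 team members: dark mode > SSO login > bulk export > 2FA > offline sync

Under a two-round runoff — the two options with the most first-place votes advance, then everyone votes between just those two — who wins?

Round 1 first-place votes: offline sync 0, dark mode 16, bulk export 0, 2FA 9, SSO login 0.
dark mode and 2FA advance.
Runoff: dark mode is preferred to 2FA by 16 voters; 2FA by 9.
dark mode wins the runoff.

dark mode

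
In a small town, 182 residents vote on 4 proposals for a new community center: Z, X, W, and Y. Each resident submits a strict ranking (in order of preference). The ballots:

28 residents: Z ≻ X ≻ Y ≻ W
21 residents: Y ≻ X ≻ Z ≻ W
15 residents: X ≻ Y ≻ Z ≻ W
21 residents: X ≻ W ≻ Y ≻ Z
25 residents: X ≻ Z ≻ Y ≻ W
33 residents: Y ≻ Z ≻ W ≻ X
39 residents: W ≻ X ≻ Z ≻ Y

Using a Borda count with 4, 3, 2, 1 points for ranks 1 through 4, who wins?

X

Z: 28·4 + 21·2 + 15·2 + 21·1 + 25·3 + 33·3 + 39·2 = 457
X: 28·3 + 21·3 + 15·4 + 21·4 + 25·4 + 33·1 + 39·3 = 541
W: 28·1 + 21·1 + 15·1 + 21·3 + 25·1 + 33·2 + 39·4 = 374
Y: 28·2 + 21·4 + 15·3 + 21·2 + 25·2 + 33·4 + 39·1 = 448
X has the highest Borda score (541).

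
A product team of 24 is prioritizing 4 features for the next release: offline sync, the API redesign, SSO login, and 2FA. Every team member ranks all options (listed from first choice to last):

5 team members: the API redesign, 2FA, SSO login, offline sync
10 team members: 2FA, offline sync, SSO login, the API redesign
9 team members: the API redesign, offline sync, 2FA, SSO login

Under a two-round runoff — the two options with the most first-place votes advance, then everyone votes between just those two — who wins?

Round 1 first-place votes: offline sync 0, the API redesign 14, SSO login 0, 2FA 10.
the API redesign and 2FA advance.
Runoff: the API redesign is preferred to 2FA by 14 voters; 2FA by 10.
the API redesign wins the runoff.

the API redesign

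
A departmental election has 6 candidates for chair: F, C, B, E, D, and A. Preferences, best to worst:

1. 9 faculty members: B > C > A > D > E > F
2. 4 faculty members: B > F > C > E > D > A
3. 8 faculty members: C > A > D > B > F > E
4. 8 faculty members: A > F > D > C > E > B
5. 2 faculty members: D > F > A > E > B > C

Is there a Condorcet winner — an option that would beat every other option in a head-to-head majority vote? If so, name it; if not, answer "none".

C vs F: 17–14 for C.
C vs B: 16–15 for C.
C vs E: 29–2 for C.
C vs D: 21–10 for C.
C vs A: 21–10 for C.
C beats every other option head-to-head.

C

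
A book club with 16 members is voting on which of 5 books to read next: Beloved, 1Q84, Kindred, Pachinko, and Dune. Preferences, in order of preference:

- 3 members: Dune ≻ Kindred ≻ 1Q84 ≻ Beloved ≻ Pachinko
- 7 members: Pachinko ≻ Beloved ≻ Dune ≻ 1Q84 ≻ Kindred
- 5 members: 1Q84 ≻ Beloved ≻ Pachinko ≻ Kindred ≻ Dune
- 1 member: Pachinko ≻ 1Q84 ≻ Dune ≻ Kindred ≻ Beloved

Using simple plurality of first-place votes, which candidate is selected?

First-place votes: Beloved 0, 1Q84 5, Kindred 0, Pachinko 8, Dune 3.
Pachinko has the most first-place votes.

Pachinko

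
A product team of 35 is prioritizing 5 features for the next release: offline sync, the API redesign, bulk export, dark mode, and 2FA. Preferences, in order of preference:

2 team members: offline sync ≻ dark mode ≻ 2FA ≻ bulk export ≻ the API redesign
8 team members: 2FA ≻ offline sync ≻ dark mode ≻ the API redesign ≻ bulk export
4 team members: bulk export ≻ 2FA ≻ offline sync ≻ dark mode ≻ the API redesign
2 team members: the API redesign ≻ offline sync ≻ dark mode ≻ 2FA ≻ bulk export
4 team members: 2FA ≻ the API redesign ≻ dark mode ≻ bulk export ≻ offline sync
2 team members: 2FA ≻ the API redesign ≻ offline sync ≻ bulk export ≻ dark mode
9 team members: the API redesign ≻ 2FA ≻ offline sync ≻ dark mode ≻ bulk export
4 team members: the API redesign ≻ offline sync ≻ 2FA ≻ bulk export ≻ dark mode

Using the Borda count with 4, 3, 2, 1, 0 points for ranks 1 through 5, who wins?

offline sync: 2·4 + 8·3 + 4·2 + 2·3 + 4·0 + 2·2 + 9·2 + 4·3 = 80
the API redesign: 2·0 + 8·1 + 4·0 + 2·4 + 4·3 + 2·3 + 9·4 + 4·4 = 86
bulk export: 2·1 + 8·0 + 4·4 + 2·0 + 4·1 + 2·1 + 9·0 + 4·1 = 28
dark mode: 2·3 + 8·2 + 4·1 + 2·2 + 4·2 + 2·0 + 9·1 + 4·0 = 47
2FA: 2·2 + 8·4 + 4·3 + 2·1 + 4·4 + 2·4 + 9·3 + 4·2 = 109
2FA has the highest Borda score (109).

2FA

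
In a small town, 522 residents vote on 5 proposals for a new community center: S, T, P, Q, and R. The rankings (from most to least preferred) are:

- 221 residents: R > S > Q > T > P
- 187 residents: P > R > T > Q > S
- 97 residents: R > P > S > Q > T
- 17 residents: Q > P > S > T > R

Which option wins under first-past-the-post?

R

First-place votes: S 0, T 0, P 187, Q 17, R 318.
R has the most first-place votes.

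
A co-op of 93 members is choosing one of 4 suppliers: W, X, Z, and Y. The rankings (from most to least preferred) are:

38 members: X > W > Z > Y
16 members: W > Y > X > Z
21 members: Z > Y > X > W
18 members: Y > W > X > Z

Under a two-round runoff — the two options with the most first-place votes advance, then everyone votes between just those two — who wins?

Round 1 first-place votes: W 16, X 38, Z 21, Y 18.
X and Z advance.
Runoff: X is preferred to Z by 72 voters; Z by 21.
X wins the runoff.

X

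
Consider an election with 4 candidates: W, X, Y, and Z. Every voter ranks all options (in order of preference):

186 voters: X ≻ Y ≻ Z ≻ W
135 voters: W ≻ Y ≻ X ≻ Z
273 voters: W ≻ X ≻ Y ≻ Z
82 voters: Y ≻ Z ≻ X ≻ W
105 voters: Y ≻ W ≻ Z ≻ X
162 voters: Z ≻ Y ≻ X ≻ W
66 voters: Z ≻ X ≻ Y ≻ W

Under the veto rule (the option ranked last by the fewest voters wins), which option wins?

Last-place votes: W 496, X 105, Y 0, Z 408.
Y is ranked last by the fewest voters, so Y wins.

Y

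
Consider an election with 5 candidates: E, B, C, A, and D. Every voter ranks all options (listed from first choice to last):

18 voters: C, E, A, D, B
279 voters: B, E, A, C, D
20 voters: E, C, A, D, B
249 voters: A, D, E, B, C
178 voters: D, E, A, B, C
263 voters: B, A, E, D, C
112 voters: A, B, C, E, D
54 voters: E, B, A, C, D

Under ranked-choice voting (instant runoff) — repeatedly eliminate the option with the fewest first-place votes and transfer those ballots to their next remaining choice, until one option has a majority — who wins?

B

Round 1: E 74, B 542, C 18, A 361, D 178. Eliminate C.
Round 2: E 92, B 542, A 361, D 178. Eliminate E.
Round 3: B 596, A 399, D 178. B has a majority.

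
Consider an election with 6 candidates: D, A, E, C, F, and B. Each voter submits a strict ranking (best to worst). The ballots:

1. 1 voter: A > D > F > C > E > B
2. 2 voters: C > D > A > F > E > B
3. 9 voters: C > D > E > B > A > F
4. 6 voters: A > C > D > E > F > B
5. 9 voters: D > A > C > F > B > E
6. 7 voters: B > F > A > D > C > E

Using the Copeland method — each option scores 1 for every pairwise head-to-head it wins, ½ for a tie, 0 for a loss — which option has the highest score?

D: beats A, E, F, and B; ties C → score 4.5.
A: beats E, C, F, and B; loses to D → score 4.
E: beats B; loses to D, A, C, and F → score 1.
C: beats E, F, and B; ties D; loses to A → score 3.5.
F: beats E and B; loses to D, A, and C → score 2.
B: loses to D, A, E, C, and F → score 0.
D has the best pairwise record.

D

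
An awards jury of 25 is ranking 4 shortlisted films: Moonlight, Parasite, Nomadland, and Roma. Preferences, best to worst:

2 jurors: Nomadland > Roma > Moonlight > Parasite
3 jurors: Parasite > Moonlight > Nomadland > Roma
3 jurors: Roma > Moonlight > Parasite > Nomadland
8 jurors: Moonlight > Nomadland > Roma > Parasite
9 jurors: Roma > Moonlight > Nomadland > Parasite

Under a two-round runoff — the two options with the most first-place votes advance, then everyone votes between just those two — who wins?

Roma

Round 1 first-place votes: Moonlight 8, Parasite 3, Nomadland 2, Roma 12.
Roma and Moonlight advance.
Runoff: Roma is preferred to Moonlight by 14 voters; Moonlight by 11.
Roma wins the runoff.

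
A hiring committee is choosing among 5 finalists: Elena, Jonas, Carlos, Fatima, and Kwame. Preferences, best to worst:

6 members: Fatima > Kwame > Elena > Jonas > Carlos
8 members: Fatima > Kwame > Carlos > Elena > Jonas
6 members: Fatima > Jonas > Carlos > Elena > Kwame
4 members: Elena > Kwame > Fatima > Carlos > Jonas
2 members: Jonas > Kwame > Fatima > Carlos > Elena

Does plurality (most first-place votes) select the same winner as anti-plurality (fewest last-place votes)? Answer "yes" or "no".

Plurality — first-place votes: Elena 4, Jonas 2, Carlos 0, Fatima 20, Kwame 0. Winner: Fatima.
Anti-plurality — last-place votes: Elena 2, Jonas 12, Carlos 6, Fatima 0, Kwame 6. Winner: Fatima.
The two methods agree.

yes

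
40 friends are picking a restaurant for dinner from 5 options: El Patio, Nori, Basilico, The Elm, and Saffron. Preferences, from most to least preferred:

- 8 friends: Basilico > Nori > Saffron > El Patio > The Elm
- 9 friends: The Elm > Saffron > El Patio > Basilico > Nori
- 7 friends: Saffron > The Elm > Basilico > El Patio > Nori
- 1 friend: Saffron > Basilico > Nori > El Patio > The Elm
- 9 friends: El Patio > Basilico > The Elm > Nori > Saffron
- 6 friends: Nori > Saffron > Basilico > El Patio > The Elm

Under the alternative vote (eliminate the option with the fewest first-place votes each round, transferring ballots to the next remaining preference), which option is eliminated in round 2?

Basilico

Round 1: El Patio 9, Nori 6, Basilico 8, The Elm 9, Saffron 8. Eliminate Nori.
Round 2: El Patio 9, Basilico 8, The Elm 9, Saffron 14. Eliminate Basilico.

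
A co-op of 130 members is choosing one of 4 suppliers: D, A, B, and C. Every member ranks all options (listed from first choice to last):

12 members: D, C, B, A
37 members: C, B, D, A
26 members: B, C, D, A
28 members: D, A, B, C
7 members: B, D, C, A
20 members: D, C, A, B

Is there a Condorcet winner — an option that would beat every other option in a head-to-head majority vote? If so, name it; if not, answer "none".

Checking pairwise contests:
B beats D 70–60.
D beats A 130–0.
C beats B 69–61.
D beats C 67–63.
Every option loses at least one head-to-head, so there is no Condorcet winner.

none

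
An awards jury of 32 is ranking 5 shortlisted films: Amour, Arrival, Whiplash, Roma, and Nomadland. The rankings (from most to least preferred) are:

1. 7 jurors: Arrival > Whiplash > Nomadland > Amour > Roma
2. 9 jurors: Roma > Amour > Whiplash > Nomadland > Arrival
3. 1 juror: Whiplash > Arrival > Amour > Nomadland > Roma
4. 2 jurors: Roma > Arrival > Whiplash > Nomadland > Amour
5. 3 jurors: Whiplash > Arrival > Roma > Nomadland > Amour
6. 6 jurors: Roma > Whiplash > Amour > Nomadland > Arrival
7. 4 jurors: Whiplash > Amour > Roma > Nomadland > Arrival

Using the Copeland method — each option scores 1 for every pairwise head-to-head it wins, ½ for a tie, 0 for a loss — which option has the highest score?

Roma

Amour: beats Arrival and Nomadland; loses to Whiplash and Roma → score 2.
Arrival: loses to Amour, Whiplash, Roma, and Nomadland → score 0.
Whiplash: beats Amour, Arrival, and Nomadland; loses to Roma → score 3.
Roma: beats Amour, Arrival, Whiplash, and Nomadland → score 4.
Nomadland: beats Arrival; loses to Amour, Whiplash, and Roma → score 1.
Roma has the best pairwise record.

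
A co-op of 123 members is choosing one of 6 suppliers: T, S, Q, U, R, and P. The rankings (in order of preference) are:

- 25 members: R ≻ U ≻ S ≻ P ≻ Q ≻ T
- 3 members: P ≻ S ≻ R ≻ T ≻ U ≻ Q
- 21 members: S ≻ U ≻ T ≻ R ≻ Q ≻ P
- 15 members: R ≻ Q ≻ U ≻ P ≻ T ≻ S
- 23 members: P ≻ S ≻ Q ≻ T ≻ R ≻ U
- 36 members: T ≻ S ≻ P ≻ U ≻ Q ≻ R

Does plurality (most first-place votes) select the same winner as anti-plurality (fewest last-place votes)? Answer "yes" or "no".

Plurality — first-place votes: T 36, S 21, Q 0, U 0, R 40, P 26. Winner: R.
Anti-plurality — last-place votes: T 25, S 15, Q 3, U 23, R 36, P 21. Winner: Q.
The two methods disagree.

no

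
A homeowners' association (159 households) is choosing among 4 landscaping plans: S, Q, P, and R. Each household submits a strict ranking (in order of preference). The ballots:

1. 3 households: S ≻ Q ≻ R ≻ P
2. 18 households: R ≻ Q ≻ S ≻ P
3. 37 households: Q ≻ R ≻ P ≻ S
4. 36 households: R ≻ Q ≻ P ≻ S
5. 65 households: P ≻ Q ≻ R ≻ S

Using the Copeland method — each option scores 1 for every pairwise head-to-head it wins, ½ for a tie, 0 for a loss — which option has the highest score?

S: loses to Q, P, and R → score 0.
Q: beats S, P, and R → score 3.
P: beats S; loses to Q and R → score 1.
R: beats S and P; loses to Q → score 2.
Q has the best pairwise record.

Q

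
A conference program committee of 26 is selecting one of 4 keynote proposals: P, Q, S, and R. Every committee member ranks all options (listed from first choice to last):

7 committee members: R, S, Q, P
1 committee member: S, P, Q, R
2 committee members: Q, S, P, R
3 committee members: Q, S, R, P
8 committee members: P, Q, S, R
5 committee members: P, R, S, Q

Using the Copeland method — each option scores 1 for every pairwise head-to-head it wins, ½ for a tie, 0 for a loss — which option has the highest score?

P

P: beats Q and R; ties S → score 2.5.
Q: beats R; ties S; loses to P → score 1.5.
S: beats R; ties P and Q → score 2.
R: loses to P, Q, and S → score 0.
P has the best pairwise record.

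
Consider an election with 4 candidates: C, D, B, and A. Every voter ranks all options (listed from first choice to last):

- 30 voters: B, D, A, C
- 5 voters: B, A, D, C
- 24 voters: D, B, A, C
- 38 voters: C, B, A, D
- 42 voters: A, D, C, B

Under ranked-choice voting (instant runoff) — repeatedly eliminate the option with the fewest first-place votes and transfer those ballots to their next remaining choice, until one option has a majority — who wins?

Round 1: C 38, D 24, B 35, A 42. Eliminate D.
Round 2: C 38, B 59, A 42. Eliminate C.
Round 3: B 97, A 42. B has a majority.

B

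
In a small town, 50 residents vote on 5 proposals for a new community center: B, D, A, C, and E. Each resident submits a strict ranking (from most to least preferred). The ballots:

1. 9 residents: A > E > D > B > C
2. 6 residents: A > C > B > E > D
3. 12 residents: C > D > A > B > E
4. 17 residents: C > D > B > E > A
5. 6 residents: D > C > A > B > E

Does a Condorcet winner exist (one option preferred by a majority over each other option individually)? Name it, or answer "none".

C

C vs B: 41–9 for C.
C vs D: 35–15 for C.
C vs A: 35–15 for C.
C vs E: 41–9 for C.
C beats every other option head-to-head.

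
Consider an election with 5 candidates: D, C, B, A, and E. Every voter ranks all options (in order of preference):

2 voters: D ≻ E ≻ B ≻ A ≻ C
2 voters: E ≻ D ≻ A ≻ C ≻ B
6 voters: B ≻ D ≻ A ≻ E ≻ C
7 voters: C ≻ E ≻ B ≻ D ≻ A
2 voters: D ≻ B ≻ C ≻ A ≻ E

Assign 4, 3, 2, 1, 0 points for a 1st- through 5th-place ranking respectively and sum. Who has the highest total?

D: 2·4 + 2·3 + 6·3 + 7·1 + 2·4 = 47
C: 2·0 + 2·1 + 6·0 + 7·4 + 2·2 = 34
B: 2·2 + 2·0 + 6·4 + 7·2 + 2·3 = 48
A: 2·1 + 2·2 + 6·2 + 7·0 + 2·1 = 20
E: 2·3 + 2·4 + 6·1 + 7·3 + 2·0 = 41
B has the highest Borda score (48).

B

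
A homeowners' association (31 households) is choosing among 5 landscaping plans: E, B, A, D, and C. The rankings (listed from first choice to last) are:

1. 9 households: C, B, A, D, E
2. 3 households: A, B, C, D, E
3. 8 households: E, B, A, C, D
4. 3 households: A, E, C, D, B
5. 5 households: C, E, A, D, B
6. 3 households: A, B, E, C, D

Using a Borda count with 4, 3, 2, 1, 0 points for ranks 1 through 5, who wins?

E: 9·0 + 3·0 + 8·4 + 3·3 + 5·3 + 3·2 = 62
B: 9·3 + 3·3 + 8·3 + 3·0 + 5·0 + 3·3 = 69
A: 9·2 + 3·4 + 8·2 + 3·4 + 5·2 + 3·4 = 80
D: 9·1 + 3·1 + 8·0 + 3·1 + 5·1 + 3·0 = 20
C: 9·4 + 3·2 + 8·1 + 3·2 + 5·4 + 3·1 = 79
A has the highest Borda score (80).

A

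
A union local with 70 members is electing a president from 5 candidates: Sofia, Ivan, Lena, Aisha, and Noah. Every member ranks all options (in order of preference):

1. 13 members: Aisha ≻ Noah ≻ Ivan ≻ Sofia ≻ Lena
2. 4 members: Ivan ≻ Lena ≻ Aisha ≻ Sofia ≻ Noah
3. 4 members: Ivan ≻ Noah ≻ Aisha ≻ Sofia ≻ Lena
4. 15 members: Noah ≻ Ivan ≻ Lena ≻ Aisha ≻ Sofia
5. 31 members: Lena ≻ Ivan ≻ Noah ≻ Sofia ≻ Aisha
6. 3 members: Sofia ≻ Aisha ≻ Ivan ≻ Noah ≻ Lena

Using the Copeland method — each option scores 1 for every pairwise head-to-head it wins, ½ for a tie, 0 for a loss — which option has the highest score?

Ivan

Sofia: loses to Ivan, Lena, Aisha, and Noah → score 0.
Ivan: beats Sofia, Lena, Aisha, and Noah → score 4.
Lena: beats Sofia and Aisha; ties Noah; loses to Ivan → score 2.5.
Aisha: beats Sofia; loses to Ivan, Lena, and Noah → score 1.
Noah: beats Sofia and Aisha; ties Lena; loses to Ivan → score 2.5.
Ivan has the best pairwise record.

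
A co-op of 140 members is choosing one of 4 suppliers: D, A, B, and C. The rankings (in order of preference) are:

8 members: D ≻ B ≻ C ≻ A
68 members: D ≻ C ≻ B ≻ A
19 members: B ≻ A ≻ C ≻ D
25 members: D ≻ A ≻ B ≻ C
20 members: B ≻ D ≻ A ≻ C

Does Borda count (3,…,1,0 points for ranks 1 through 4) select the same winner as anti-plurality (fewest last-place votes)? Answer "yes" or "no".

no

Borda — scores: D 343, A 108, B 226, C 163. Winner: D.
Anti-plurality — last-place votes: D 19, A 76, B 0, C 45. Winner: B.
The two methods disagree.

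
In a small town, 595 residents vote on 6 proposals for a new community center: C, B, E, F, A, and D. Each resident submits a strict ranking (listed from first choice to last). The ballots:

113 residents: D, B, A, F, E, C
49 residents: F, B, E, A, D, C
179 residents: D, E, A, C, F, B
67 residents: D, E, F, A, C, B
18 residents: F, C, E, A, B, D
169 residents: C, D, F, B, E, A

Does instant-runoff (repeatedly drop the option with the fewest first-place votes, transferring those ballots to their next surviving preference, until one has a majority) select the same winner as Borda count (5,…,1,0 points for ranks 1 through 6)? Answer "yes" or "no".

Instant-runoff — R1 C 169, B 0, E 0, F 67, A 0, D 359 (D winner). Winner: D.
Borda — scores: C 1342, B 1004, E 1467, F 1448, A 1144, D 2520. Winner: D.
The two methods agree.

yes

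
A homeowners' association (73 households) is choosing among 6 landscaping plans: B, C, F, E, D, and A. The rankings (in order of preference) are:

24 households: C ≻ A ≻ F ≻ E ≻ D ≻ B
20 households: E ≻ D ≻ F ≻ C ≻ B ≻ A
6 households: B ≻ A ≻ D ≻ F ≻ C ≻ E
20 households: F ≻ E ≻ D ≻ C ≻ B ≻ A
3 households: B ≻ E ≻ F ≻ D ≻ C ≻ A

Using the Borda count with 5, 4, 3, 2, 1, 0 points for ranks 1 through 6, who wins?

F

B: 24·0 + 20·1 + 6·5 + 20·1 + 3·5 = 85
C: 24·5 + 20·2 + 6·1 + 20·2 + 3·1 = 209
F: 24·3 + 20·3 + 6·2 + 20·5 + 3·3 = 253
E: 24·2 + 20·5 + 6·0 + 20·4 + 3·4 = 240
D: 24·1 + 20·4 + 6·3 + 20·3 + 3·2 = 188
A: 24·4 + 20·0 + 6·4 + 20·0 + 3·0 = 120
F has the highest Borda score (253).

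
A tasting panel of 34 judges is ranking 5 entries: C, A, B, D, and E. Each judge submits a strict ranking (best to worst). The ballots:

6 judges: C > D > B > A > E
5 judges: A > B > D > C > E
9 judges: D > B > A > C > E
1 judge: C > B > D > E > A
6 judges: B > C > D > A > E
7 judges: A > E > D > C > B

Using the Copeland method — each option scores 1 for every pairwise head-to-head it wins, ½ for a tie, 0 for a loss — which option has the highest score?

C: beats E; loses to A, B, and D → score 1.
A: beats C and E; loses to B and D → score 2.
B: beats C, A, and E; loses to D → score 3.
D: beats C, A, B, and E → score 4.
E: loses to C, A, B, and D → score 0.
D has the best pairwise record.

D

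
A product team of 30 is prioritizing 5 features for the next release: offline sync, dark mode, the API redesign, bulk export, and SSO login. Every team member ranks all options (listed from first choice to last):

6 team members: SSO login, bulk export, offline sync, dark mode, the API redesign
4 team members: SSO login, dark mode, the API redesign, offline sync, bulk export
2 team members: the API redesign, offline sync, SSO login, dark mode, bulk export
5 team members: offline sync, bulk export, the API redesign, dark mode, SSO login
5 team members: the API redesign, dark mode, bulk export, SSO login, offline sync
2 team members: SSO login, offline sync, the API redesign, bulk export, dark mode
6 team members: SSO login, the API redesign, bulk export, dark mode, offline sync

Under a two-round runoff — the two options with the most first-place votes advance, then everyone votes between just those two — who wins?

SSO login

Round 1 first-place votes: offline sync 5, dark mode 0, the API redesign 7, bulk export 0, SSO login 18.
SSO login and the API redesign advance.
Runoff: SSO login is preferred to the API redesign by 18 voters; the API redesign by 12.
SSO login wins the runoff.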